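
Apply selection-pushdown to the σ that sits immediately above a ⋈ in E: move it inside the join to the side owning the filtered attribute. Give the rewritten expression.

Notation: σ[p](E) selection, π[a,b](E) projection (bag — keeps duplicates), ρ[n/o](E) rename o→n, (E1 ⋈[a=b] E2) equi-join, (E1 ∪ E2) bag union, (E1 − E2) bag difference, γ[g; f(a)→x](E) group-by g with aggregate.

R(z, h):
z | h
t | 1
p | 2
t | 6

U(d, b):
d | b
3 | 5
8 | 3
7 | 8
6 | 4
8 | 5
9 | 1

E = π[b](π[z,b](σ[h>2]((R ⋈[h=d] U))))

σ filters on h, owned by the left side.
E' = π[b](π[z,b]((σ[h>2](R) ⋈[h=d] U)))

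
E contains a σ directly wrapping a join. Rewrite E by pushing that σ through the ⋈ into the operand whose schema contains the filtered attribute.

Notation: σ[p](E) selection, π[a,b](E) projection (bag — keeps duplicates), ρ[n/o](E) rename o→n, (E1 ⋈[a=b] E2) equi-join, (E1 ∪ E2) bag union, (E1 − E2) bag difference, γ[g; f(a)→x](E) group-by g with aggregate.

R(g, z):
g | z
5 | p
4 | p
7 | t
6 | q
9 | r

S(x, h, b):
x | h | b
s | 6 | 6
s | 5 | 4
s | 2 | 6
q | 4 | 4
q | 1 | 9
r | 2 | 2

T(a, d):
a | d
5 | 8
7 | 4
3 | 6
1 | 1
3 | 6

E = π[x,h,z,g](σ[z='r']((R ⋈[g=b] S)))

σ filters on z, owned by the left side.
E' = π[x,h,z,g]((σ[z='r'](R) ⋈[g=b] S))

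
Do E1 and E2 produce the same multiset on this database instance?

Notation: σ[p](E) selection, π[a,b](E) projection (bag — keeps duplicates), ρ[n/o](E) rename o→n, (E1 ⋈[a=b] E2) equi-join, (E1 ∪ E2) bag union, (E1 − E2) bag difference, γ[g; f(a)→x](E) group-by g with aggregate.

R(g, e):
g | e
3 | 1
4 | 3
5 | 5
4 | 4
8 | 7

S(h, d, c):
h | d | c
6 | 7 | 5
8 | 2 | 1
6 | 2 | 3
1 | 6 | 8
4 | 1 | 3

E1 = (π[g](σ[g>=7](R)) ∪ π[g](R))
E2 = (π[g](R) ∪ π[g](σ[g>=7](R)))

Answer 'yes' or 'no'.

E1 subexpression sizes:
  R → 5
  σ[g>=7](R) → 1
  π[g](σ[g>=7](R)) → 1
  R → 5
  π[g](R) → 5
  (π[g](σ[g>=7](R)) ∪ π[g](R)) → 6
E2 subexpression sizes:
  R → 5
  π[g](R) → 5
  R → 5
  σ[g>=7](R) → 1
  π[g](σ[g>=7](R)) → 1
  (π[g](R) ∪ π[g](σ[g>=7](R))) → 6

E1 and E2 produce the same multiset:
g
3
4
4
5
8
8

yes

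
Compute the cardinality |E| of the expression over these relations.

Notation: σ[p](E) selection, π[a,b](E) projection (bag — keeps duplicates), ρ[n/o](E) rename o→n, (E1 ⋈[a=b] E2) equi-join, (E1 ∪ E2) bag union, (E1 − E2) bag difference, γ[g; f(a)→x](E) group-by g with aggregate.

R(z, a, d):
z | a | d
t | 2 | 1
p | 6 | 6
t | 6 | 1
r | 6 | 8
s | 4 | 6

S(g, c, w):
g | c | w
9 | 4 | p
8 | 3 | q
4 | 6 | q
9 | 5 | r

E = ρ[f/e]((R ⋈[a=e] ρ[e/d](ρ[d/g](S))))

Stepwise |·|:
  R → 5
  S → 4
  ρ[d/g](S) → 4
  ρ[e/d](ρ[d/g](S)) → 4
  (R ⋈[a=e] ρ[e/d](ρ[d/g](S))) → 1
  ρ[f/e]((R ⋈[a=e] ρ[e/d](ρ[d/g](S)))) → 1

|E| = 1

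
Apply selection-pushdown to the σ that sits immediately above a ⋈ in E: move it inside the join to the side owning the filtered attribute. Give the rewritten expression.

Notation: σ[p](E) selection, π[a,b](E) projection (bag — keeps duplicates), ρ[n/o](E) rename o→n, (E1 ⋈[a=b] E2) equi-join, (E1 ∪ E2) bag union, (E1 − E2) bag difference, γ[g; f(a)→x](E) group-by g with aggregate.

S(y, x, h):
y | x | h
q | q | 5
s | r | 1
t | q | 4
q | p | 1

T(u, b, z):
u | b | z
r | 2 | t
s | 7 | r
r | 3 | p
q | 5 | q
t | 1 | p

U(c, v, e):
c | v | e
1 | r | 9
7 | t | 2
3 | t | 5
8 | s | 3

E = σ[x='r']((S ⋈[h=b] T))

σ filters on x, owned by the left side.
E' = (σ[x='r'](S) ⋈[h=b] T)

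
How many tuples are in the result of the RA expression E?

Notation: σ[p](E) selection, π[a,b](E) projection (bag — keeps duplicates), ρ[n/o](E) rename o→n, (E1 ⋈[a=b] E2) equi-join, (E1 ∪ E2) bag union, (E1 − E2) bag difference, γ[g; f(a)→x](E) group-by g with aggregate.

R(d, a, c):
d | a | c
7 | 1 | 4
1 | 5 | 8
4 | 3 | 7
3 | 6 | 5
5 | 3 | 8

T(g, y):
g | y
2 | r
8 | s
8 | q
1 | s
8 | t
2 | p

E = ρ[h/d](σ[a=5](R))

Row counts bottom-up:
  R → 5
  σ[a=5](R) → 1
  ρ[h/d](σ[a=5](R)) → 1

|E| = 1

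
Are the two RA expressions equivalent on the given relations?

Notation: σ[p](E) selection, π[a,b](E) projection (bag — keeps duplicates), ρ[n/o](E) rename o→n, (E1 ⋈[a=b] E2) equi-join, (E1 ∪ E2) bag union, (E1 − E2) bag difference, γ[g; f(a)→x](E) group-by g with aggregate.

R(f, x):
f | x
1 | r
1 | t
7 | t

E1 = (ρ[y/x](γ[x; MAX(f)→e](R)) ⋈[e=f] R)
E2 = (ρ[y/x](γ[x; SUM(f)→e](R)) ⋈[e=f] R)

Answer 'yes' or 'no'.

E1 stepwise |·|:
  R → 3
  γ[x; MAX(f)→e](R) → 2
  ρ[y/x](γ[x; MAX(f)→e](R)) → 2
  R → 3
  (ρ[y/x](γ[x; MAX(f)→e](R)) ⋈[e=f] R) → 3
E2 stepwise |·|:
  R → 3
  γ[x; SUM(f)→e](R) → 2
  ρ[y/x](γ[x; SUM(f)→e](R)) → 2
  R → 3
  (ρ[y/x](γ[x; SUM(f)→e](R)) ⋈[e=f] R) → 2

E1 result:
y | e | f | x
r | 1 | 1 | r
r | 1 | 1 | t
t | 7 | 7 | t
E2 result:
y | e | f | x
r | 1 | 1 | r
r | 1 | 1 | t
Witness: ('t', 7, 7, 't') appears 1× in E1 but 0× in E2.

no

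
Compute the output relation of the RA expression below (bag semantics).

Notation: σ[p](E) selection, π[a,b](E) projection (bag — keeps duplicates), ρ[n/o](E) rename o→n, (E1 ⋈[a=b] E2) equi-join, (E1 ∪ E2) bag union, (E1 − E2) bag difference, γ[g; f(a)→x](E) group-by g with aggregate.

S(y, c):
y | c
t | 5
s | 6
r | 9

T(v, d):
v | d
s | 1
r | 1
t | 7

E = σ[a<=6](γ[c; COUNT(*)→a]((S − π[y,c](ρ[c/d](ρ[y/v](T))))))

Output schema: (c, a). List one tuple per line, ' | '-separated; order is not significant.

Subexpression sizes:
  S → 3
  T → 3
  ρ[y/v](T) → 3
  ρ[c/d](ρ[y/v](T)) → 3
  π[y,c](ρ[c/d](ρ[y/v](T))) → 3
  (S − π[y,c](ρ[c/d](ρ[y/v](T)))) → 3
  γ[c; COUNT(*)→a]((S − π[y,c](ρ[c/d](ρ[y/v](T))))) → 3
  σ[a<=6](γ[c; COUNT(*)→a]((S − π[y,c](ρ[c/d](ρ[y/v](T)))))) → 3

== RESULT ==
c | a
5 | 1
6 | 1
9 | 1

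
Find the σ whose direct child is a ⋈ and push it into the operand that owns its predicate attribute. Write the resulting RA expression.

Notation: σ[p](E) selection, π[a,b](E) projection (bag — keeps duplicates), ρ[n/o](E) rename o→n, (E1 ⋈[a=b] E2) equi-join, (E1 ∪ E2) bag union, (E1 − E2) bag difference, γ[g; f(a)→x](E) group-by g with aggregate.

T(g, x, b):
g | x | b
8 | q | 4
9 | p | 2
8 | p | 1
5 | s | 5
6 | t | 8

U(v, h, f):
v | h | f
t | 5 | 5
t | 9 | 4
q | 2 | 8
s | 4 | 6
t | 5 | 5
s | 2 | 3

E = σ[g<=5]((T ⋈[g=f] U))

σ filters on g, owned by the left side.
E' = (σ[g<=5](T) ⋈[g=f] U)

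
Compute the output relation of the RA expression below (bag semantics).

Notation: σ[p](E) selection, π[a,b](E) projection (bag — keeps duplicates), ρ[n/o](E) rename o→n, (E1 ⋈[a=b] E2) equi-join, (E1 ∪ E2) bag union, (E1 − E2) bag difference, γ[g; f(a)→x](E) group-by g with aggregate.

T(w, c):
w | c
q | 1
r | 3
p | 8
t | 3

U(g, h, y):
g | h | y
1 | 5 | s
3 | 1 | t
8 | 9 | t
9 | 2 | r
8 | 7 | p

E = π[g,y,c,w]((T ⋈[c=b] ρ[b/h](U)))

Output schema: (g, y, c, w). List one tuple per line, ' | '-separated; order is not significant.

Subexpression sizes:
  T → 4
  U → 5
  ρ[b/h](U) → 5
  (T ⋈[c=b] ρ[b/h](U)) → 1
  π[g,y,c,w]((T ⋈[c=b] ρ[b/h](U))) → 1

== RESULT ==
g | y | c | w
3 | t | 1 | q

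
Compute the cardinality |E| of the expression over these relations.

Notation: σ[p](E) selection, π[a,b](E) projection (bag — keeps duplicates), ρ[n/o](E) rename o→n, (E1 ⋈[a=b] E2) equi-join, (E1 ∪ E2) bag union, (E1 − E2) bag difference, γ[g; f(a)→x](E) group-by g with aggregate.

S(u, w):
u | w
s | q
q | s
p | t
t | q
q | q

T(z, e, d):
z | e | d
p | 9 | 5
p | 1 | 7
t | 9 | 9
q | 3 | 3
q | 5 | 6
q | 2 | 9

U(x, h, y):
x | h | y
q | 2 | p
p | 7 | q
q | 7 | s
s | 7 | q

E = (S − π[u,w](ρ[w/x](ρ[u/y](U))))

Subexpression sizes:
  S → 5
  U → 4
  ρ[u/y](U) → 4
  ρ[w/x](ρ[u/y](U)) → 4
  π[u,w](ρ[w/x](ρ[u/y](U))) → 4
  (S − π[u,w](ρ[w/x](ρ[u/y](U)))) → 3

|E| = 3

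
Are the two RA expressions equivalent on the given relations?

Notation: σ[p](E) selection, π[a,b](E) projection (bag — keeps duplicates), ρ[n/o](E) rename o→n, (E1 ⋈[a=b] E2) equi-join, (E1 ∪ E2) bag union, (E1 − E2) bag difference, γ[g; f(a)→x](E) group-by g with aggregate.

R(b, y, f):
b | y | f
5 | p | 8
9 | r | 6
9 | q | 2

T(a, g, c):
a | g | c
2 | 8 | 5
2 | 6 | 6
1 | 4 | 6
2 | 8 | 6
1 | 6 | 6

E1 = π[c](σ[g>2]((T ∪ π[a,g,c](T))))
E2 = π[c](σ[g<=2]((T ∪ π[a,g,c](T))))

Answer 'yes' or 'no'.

E1 row counts bottom-up:
  T → 5
  T → 5
  π[a,g,c](T) → 5
  (T ∪ π[a,g,c](T)) → 10
  σ[g>2]((T ∪ π[a,g,c](T))) → 10
  π[c](σ[g>2]((T ∪ π[a,g,c](T)))) → 10
E2 row counts bottom-up:
  T → 5
  T → 5
  π[a,g,c](T) → 5
  (T ∪ π[a,g,c](T)) → 10
  σ[g<=2]((T ∪ π[a,g,c](T))) → 0
  π[c](σ[g<=2]((T ∪ π[a,g,c](T)))) → 0

E1 result:
c
5
5
6
6
6
6
6
6
6
6
E2 result:
c
(0 rows)
Witness: (6,) appears 8× in E1 but 0× in E2.

no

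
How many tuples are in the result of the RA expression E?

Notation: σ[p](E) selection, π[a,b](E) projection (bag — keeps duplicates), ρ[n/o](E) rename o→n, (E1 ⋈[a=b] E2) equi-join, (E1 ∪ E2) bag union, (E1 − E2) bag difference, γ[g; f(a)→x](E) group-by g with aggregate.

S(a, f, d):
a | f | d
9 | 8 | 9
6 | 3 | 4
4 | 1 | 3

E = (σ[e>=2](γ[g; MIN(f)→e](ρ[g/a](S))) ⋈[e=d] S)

Stepwise |·|:
  S → 3
  ρ[g/a](S) → 3
  γ[g; MIN(f)→e](ρ[g/a](S)) → 3
  σ[e>=2](γ[g; MIN(f)→e](ρ[g/a](S))) → 2
  S → 3
  (σ[e>=2](γ[g; MIN(f)→e](ρ[g/a](S))) ⋈[e=d] S) → 1

|E| = 1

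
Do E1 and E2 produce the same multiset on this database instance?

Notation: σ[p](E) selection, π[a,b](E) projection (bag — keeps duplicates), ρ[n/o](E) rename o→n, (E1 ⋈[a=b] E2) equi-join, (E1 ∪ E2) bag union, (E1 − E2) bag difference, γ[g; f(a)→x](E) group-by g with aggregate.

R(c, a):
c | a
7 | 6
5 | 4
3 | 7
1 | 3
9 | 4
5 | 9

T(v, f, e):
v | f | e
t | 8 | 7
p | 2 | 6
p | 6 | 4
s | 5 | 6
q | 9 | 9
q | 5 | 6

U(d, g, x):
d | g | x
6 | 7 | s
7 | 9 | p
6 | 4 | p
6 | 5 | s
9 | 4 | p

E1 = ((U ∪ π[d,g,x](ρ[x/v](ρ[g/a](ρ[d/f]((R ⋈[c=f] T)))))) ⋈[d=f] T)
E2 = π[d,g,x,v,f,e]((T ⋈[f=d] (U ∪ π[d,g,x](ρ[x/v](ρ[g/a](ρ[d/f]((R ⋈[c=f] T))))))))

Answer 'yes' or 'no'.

E1 stepwise |·|:
  U → 5
  R → 6
  T → 6
  (R ⋈[c=f] T) → 5
  ρ[d/f]((R ⋈[c=f] T)) → 5
  ρ[g/a](ρ[d/f]((R ⋈[c=f] T))) → 5
  ρ[x/v](ρ[g/a](ρ[d/f]((R ⋈[c=f] T)))) → 5
  π[d,g,x](ρ[x/v](ρ[g/a](ρ[d/f]((R ⋈[c=f] T))))) → 5
  (U ∪ π[d,g,x](ρ[x/v](ρ[g/a](ρ[d/f]((R ⋈[c=f] T)))))) → 10
  T → 6
  ((U ∪ π[d,g,x](ρ[x/v](ρ[g/a](ρ[d/f]((R ⋈[c=f] T)))))) ⋈[d=f] T) → 13
E2 stepwise |·|:
  T → 6
  U → 5
  R → 6
  T → 6
  (R ⋈[c=f] T) → 5
  ρ[d/f]((R ⋈[c=f] T)) → 5
  ρ[g/a](ρ[d/f]((R ⋈[c=f] T))) → 5
  ρ[x/v](ρ[g/a](ρ[d/f]((R ⋈[c=f] T)))) → 5
  π[d,g,x](ρ[x/v](ρ[g/a](ρ[d/f]((R ⋈[c=f] T))))) → 5
  (U ∪ π[d,g,x](ρ[x/v](ρ[g/a](ρ[d/f]((R ⋈[c=f] T)))))) → 10
  (T ⋈[f=d] (U ∪ π[d,g,x](ρ[x/v](ρ[g/a](ρ[d/f]((R ⋈[c=f] T))))))) → 13
  π[d,g,x,v,f,e]((T ⋈[f=d] (U ∪ π[d,g,x](ρ[x/v](ρ[g/a](ρ[d/f]((R ⋈[c=f] T)))))))) → 13

E1 and E2 produce the same multiset:
d | g | x | v | f | e
5 | 4 | q | q | 5 | 6
5 | 4 | q | s | 5 | 6
5 | 4 | s | q | 5 | 6
5 | 4 | s | s | 5 | 6
5 | 9 | q | q | 5 | 6
5 | 9 | q | s | 5 | 6
5 | 9 | s | q | 5 | 6
5 | 9 | s | s | 5 | 6
6 | 4 | p | p | 6 | 4
6 | 5 | s | p | 6 | 4
6 | 7 | s | p | 6 | 4
9 | 4 | p | q | 9 | 9
9 | 4 | q | q | 9 | 9

yes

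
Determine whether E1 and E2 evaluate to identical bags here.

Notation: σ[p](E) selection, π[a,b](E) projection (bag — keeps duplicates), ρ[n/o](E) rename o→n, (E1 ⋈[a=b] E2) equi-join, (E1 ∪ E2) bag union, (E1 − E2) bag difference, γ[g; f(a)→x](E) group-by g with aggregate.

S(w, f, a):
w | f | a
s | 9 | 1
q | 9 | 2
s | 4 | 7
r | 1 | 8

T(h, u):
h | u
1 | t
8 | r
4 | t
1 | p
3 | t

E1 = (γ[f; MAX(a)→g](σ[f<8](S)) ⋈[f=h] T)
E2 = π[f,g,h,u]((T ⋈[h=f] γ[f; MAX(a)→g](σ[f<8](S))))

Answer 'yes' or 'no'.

E1 stepwise |·|:
  S → 4
  σ[f<8](S) → 2
  γ[f; MAX(a)→g](σ[f<8](S)) → 2
  T → 5
  (γ[f; MAX(a)→g](σ[f<8](S)) ⋈[f=h] T) → 3
E2 stepwise |·|:
  T → 5
  S → 4
  σ[f<8](S) → 2
  γ[f; MAX(a)→g](σ[f<8](S)) → 2
  (T ⋈[h=f] γ[f; MAX(a)→g](σ[f<8](S))) → 3
  π[f,g,h,u]((T ⋈[h=f] γ[f; MAX(a)→g](σ[f<8](S)))) → 3

E1 and E2 produce the same multiset:
f | g | h | u
1 | 8 | 1 | p
1 | 8 | 1 | t
4 | 7 | 4 | t

yes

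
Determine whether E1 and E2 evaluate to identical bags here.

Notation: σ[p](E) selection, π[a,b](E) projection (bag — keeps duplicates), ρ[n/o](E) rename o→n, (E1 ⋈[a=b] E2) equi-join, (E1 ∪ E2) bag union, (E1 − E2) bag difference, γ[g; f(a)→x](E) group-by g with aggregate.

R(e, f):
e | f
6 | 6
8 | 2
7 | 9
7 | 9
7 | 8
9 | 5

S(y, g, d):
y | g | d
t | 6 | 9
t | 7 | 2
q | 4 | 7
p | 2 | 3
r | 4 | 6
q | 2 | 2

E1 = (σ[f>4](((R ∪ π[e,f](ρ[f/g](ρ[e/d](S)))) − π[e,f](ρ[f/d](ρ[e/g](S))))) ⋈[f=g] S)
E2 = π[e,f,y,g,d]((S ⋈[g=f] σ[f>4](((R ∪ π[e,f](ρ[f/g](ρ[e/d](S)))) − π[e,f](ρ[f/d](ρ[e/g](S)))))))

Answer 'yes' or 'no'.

E1 subexpression sizes:
  R → 6
  S → 6
  ρ[e/d](S) → 6
  ρ[f/g](ρ[e/d](S)) → 6
  π[e,f](ρ[f/g](ρ[e/d](S))) → 6
  (R ∪ π[e,f](ρ[f/g](ρ[e/d](S)))) → 12
  S → 6
  ρ[e/g](S) → 6
  ρ[f/d](ρ[e/g](S)) → 6
  π[e,f](ρ[f/d](ρ[e/g](S))) → 6
  ((R ∪ π[e,f](ρ[f/g](ρ[e/d](S)))) − π[e,f](ρ[f/d](ρ[e/g](S)))) → 11
  σ[f>4](((R ∪ π[e,f](ρ[f/g](ρ[e/d](S)))) − π[e,f](ρ[f/d](ρ[e/g](S))))) → 7
  S → 6
  (σ[f>4](((R ∪ π[e,f](ρ[f/g](ρ[e/d](S)))) − π[e,f](ρ[f/d](ρ[e/g](S))))) ⋈[f=g] S) → 3
E2 subexpression sizes:
  S → 6
  R → 6
  S → 6
  ρ[e/d](S) → 6
  ρ[f/g](ρ[e/d](S)) → 6
  π[e,f](ρ[f/g](ρ[e/d](S))) → 6
  (R ∪ π[e,f](ρ[f/g](ρ[e/d](S)))) → 12
  S → 6
  ρ[e/g](S) → 6
  ρ[f/d](ρ[e/g](S)) → 6
  π[e,f](ρ[f/d](ρ[e/g](S))) → 6
  ((R ∪ π[e,f](ρ[f/g](ρ[e/d](S)))) − π[e,f](ρ[f/d](ρ[e/g](S)))) → 11
  σ[f>4](((R ∪ π[e,f](ρ[f/g](ρ[e/d](S)))) − π[e,f](ρ[f/d](ρ[e/g](S))))) → 7
  (S ⋈[g=f] σ[f>4](((R ∪ π[e,f](ρ[f/g](ρ[e/d](S)))) − π[e,f](ρ[f/d](ρ[e/g](S)))))) → 3
  π[e,f,y,g,d]((S ⋈[g=f] σ[f>4](((R ∪ π[e,f](ρ[f/g](ρ[e/d](S)))) − π[e,f](ρ[f/d](ρ[e/g](S))))))) → 3

E1 and E2 produce the same multiset:
e | f | y | g | d
2 | 7 | t | 7 | 2
6 | 6 | t | 6 | 9
9 | 6 | t | 6 | 9

yes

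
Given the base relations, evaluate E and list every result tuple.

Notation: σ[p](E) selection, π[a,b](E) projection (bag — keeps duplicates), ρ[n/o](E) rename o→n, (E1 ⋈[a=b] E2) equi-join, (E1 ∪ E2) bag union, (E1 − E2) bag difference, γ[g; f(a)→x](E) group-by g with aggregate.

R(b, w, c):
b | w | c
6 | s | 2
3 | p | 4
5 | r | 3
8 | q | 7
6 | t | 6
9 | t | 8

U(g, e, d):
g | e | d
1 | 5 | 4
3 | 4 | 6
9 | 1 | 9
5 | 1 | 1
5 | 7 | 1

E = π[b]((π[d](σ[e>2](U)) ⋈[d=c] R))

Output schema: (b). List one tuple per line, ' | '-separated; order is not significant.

Per-node cardinality:
  U → 5
  σ[e>2](U) → 3
  π[d](σ[e>2](U)) → 3
  R → 6
  (π[d](σ[e>2](U)) ⋈[d=c] R) → 2
  π[b]((π[d](σ[e>2](U)) ⋈[d=c] R)) → 2

== RESULT ==
b
3
6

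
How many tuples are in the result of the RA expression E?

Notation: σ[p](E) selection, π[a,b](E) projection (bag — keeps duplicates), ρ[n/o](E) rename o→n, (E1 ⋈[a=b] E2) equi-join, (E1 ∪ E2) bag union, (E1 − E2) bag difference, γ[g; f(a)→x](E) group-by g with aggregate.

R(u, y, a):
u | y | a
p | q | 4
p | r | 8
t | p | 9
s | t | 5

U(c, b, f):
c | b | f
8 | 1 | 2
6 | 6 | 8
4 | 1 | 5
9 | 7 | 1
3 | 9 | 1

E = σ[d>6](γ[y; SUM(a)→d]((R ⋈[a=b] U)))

Per-node cardinality:
  R → 4
  U → 5
  (R ⋈[a=b] U) → 1
  γ[y; SUM(a)→d]((R ⋈[a=b] U)) → 1
  σ[d>6](γ[y; SUM(a)→d]((R ⋈[a=b] U))) → 1

|E| = 1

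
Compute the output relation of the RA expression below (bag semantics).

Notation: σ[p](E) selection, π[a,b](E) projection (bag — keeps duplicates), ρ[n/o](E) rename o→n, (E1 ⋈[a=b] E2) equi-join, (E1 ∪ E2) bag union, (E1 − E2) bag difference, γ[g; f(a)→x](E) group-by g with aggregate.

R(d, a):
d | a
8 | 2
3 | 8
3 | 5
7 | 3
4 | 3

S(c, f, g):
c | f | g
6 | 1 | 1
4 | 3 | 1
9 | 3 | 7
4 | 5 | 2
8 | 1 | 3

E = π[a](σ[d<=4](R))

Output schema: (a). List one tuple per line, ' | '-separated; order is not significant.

Stepwise |·|:
  R → 5
  σ[d<=4](R) → 3
  π[a](σ[d<=4](R)) → 3

== RESULT ==
a
3
5
8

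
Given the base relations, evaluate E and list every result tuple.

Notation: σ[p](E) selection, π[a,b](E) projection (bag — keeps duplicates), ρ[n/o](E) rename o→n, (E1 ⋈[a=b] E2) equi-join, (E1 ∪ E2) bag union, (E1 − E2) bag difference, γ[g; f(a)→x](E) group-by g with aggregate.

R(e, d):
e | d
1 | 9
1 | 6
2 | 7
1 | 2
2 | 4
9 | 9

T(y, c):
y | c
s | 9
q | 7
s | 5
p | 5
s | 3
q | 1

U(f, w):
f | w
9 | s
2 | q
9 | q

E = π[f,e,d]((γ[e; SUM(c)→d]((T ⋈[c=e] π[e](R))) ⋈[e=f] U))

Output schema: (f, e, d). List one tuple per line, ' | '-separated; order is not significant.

Per-node cardinality:
  T → 6
  R → 6
  π[e](R) → 6
  (T ⋈[c=e] π[e](R)) → 4
  γ[e; SUM(c)→d]((T ⋈[c=e] π[e](R))) → 2
  U → 3
  (γ[e; SUM(c)→d]((T ⋈[c=e] π[e](R))) ⋈[e=f] U) → 2
  π[f,e,d]((γ[e; SUM(c)→d]((T ⋈[c=e] π[e](R))) ⋈[e=f] U)) → 2

== RESULT ==
f | e | d
9 | 9 | 9
9 | 9 | 9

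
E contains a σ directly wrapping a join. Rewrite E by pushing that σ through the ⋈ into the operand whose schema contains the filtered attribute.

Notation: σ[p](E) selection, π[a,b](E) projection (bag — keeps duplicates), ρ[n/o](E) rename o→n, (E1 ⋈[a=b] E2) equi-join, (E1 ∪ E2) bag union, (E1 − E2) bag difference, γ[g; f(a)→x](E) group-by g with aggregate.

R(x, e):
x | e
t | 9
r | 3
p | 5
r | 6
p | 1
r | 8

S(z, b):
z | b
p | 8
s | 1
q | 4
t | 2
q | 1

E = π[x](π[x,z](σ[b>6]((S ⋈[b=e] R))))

σ filters on b, owned by the left side.
E' = π[x](π[x,z]((σ[b>6](S) ⋈[b=e] R)))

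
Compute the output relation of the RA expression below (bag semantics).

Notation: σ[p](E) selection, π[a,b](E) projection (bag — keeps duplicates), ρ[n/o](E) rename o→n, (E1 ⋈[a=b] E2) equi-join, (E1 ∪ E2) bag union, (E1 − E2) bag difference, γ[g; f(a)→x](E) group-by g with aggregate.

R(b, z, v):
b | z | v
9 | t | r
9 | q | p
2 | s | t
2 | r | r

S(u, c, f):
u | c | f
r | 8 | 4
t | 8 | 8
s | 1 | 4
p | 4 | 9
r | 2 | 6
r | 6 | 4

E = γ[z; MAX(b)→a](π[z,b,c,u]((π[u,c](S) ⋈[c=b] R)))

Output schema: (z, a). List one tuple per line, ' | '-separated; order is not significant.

Stepwise |·|:
  S → 6
  π[u,c](S) → 6
  R → 4
  (π[u,c](S) ⋈[c=b] R) → 2
  π[z,b,c,u]((π[u,c](S) ⋈[c=b] R)) → 2
  γ[z; MAX(b)→a](π[z,b,c,u]((π[u,c](S) ⋈[c=b] R))) → 2

== RESULT ==
z | a
r | 2
s | 2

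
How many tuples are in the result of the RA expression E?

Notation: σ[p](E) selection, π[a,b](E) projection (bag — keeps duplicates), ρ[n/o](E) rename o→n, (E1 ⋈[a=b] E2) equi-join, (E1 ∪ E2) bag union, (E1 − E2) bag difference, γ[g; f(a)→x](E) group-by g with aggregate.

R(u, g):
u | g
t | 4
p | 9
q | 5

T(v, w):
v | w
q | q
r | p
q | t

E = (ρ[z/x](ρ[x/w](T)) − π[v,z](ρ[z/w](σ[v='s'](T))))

Per-node cardinality:
  T → 3
  ρ[x/w](T) → 3
  ρ[z/x](ρ[x/w](T)) → 3
  T → 3
  σ[v='s'](T) → 0
  ρ[z/w](σ[v='s'](T)) → 0
  π[v,z](ρ[z/w](σ[v='s'](T))) → 0
  (ρ[z/x](ρ[x/w](T)) − π[v,z](ρ[z/w](σ[v='s'](T)))) → 3

|E| = 3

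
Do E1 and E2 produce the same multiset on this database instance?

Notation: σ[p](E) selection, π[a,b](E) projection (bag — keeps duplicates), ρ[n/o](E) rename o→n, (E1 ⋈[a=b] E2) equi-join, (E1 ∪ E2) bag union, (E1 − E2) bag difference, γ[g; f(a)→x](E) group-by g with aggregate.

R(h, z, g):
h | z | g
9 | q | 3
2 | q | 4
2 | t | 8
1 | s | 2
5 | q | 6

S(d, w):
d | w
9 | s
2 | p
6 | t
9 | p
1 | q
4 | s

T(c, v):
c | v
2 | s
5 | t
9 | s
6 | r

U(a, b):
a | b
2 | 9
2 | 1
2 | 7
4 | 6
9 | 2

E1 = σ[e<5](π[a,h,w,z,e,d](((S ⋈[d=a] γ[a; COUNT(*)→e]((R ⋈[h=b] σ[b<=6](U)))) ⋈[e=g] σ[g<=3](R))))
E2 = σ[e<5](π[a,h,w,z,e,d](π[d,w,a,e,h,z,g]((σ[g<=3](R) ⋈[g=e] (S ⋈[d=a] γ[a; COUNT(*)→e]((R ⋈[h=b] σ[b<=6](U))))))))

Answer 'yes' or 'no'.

E1 per-node cardinality:
  S → 6
  R → 5
  U → 5
  σ[b<=6](U) → 3
  (R ⋈[h=b] σ[b<=6](U)) → 3
  γ[a; COUNT(*)→e]((R ⋈[h=b] σ[b<=6](U))) → 2
  (S ⋈[d=a] γ[a; COUNT(*)→e]((R ⋈[h=b] σ[b<=6](U)))) → 3
  R → 5
  σ[g<=3](R) → 2
  ((S ⋈[d=a] γ[a; COUNT(*)→e]((R ⋈[h=b] σ[b<=6](U)))) ⋈[e=g] σ[g<=3](R)) → 2
  π[a,h,w,z,e,d](((S ⋈[d=a] γ[a; COUNT(*)→e]((R ⋈[h=b] σ[b<=6](U)))) ⋈[e=g] σ[g<=3](R))) → 2
  σ[e<5](π[a,h,w,z,e,d](((S ⋈[d=a] γ[a; COUNT(*)→e]((R ⋈[h=b] σ[b<=6](U)))) ⋈[e=g] σ[g<=3](R)))) → 2
E2 per-node cardinality:
  R → 5
  σ[g<=3](R) → 2
  S → 6
  R → 5
  U → 5
  σ[b<=6](U) → 3
  (R ⋈[h=b] σ[b<=6](U)) → 3
  γ[a; COUNT(*)→e]((R ⋈[h=b] σ[b<=6](U))) → 2
  (S ⋈[d=a] γ[a; COUNT(*)→e]((R ⋈[h=b] σ[b<=6](U)))) → 3
  (σ[g<=3](R) ⋈[g=e] (S ⋈[d=a] γ[a; COUNT(*)→e]((R ⋈[h=b] σ[b<=6](U))))) → 2
  π[d,w,a,e,h,z,g]((σ[g<=3](R) ⋈[g=e] (S ⋈[d=a] γ[a; COUNT(*)→e]((R ⋈[h=b] σ[b<=6](U)))))) → 2
  π[a,h,w,z,e,d](π[d,w,a,e,h,z,g]((σ[g<=3](R) ⋈[g=e] (S ⋈[d=a] γ[a; COUNT(*)→e]((R ⋈[h=b] σ[b<=6](U))))))) → 2
  σ[e<5](π[a,h,w,z,e,d](π[d,w,a,e,h,z,g]((σ[g<=3](R) ⋈[g=e] (S ⋈[d=a] γ[a; COUNT(*)→e]((R ⋈[h=b] σ[b<=6](U)))))))) → 2

E1 and E2 produce the same multiset:
a | h | w | z | e | d
9 | 1 | p | s | 2 | 9
9 | 1 | s | s | 2 | 9

yes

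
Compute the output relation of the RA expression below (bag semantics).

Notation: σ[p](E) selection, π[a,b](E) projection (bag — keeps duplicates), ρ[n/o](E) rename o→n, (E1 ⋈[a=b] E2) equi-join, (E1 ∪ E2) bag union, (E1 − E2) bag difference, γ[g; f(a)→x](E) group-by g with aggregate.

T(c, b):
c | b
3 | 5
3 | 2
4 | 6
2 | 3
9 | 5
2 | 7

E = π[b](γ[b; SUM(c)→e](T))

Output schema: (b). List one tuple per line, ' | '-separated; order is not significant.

Per-node cardinality:
  T → 6
  γ[b; SUM(c)→e](T) → 5
  π[b](γ[b; SUM(c)→e](T)) → 5

== RESULT ==
b
2
3
5
6
7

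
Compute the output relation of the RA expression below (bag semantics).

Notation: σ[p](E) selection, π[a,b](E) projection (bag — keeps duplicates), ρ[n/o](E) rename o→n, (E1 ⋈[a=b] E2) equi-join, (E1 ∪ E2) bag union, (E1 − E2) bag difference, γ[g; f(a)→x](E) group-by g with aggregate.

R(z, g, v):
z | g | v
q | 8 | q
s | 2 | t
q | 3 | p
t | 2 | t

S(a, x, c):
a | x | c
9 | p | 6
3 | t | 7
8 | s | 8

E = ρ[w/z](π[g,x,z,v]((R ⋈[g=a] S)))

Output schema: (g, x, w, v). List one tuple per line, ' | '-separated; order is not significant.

Row counts bottom-up:
  R → 4
  S → 3
  (R ⋈[g=a] S) → 2
  π[g,x,z,v]((R ⋈[g=a] S)) → 2
  ρ[w/z](π[g,x,z,v]((R ⋈[g=a] S))) → 2

== RESULT ==
g | x | w | v
3 | t | q | p
8 | s | q | q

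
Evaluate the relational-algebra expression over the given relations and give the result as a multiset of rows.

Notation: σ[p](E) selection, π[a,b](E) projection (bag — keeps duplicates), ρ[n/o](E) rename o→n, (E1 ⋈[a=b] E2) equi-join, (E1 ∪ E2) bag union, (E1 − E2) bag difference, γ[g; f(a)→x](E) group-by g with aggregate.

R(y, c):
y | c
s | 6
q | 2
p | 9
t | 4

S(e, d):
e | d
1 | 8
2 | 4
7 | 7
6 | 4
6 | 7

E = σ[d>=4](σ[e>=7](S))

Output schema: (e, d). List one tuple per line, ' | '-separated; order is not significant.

Row counts bottom-up:
  S → 5
  σ[e>=7](S) → 1
  σ[d>=4](σ[e>=7](S)) → 1

== RESULT ==
e | d
7 | 7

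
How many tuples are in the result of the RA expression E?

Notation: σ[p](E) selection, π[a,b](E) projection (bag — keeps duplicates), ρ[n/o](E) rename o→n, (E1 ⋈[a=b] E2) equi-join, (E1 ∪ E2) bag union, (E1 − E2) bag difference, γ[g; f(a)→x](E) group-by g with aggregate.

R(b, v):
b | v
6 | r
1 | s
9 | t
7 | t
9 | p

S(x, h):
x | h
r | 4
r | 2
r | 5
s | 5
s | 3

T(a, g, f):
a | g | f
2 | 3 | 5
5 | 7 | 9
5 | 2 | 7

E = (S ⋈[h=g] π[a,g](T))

Row counts bottom-up:
  S → 5
  T → 3
  π[a,g](T) → 3
  (S ⋈[h=g] π[a,g](T)) → 2

|E| = 2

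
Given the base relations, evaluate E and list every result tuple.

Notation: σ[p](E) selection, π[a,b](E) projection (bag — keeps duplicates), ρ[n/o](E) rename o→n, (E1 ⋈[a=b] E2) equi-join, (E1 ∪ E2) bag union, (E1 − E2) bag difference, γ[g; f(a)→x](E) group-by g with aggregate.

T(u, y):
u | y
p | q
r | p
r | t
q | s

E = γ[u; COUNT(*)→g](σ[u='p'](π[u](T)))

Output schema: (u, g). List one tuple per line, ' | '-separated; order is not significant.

Row counts bottom-up:
  T → 4
  π[u](T) → 4
  σ[u='p'](π[u](T)) → 1
  γ[u; COUNT(*)→g](σ[u='p'](π[u](T))) → 1

== RESULT ==
u | g
p | 1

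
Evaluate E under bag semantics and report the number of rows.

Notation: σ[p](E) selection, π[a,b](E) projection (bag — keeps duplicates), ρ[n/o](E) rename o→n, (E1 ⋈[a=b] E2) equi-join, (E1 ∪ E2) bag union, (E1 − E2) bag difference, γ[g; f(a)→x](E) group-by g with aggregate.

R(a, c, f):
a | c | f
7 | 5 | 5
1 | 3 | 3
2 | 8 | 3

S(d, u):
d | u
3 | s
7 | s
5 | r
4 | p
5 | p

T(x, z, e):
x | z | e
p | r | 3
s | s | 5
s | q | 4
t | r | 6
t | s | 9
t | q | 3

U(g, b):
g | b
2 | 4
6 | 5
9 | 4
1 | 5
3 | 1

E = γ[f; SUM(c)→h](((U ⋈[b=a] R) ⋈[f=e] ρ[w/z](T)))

Per-node cardinality:
  U → 5
  R → 3
  (U ⋈[b=a] R) → 1
  T → 6
  ρ[w/z](T) → 6
  ((U ⋈[b=a] R) ⋈[f=e] ρ[w/z](T)) → 2
  γ[f; SUM(c)→h](((U ⋈[b=a] R) ⋈[f=e] ρ[w/z](T))) → 1

|E| = 1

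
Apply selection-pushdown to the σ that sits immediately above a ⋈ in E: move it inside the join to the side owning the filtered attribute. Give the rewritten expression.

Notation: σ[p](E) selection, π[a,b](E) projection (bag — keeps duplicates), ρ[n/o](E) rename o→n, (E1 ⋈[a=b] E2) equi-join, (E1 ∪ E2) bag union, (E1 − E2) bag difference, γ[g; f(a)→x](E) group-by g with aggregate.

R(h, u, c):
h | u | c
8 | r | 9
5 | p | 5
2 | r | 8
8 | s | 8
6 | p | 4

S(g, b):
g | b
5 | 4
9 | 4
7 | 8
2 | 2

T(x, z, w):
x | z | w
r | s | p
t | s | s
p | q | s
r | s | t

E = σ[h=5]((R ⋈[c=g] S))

σ filters on h, owned by the left side.
E' = (σ[h=5](R) ⋈[c=g] S)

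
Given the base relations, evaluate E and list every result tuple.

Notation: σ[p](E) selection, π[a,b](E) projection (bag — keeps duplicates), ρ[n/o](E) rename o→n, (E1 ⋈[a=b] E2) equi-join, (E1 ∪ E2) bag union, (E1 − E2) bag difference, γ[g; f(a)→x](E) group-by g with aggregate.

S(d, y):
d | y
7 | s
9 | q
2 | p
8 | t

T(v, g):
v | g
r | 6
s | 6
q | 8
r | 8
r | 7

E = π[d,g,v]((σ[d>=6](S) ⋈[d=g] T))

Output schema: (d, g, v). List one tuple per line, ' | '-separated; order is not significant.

Stepwise |·|:
  S → 4
  σ[d>=6](S) → 3
  T → 5
  (σ[d>=6](S) ⋈[d=g] T) → 3
  π[d,g,v]((σ[d>=6](S) ⋈[d=g] T)) → 3

== RESULT ==
d | g | v
7 | 7 | r
8 | 8 | q
8 | 8 | r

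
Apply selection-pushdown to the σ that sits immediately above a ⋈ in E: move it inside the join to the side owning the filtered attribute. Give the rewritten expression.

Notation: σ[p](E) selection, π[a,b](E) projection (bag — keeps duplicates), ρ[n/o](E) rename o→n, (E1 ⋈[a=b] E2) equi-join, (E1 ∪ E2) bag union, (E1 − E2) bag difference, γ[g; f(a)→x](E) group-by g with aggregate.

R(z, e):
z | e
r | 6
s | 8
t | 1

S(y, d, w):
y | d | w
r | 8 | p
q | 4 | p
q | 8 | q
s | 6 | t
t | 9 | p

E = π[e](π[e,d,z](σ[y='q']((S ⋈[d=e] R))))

σ filters on y, owned by the left side.
E' = π[e](π[e,d,z]((σ[y='q'](S) ⋈[d=e] R)))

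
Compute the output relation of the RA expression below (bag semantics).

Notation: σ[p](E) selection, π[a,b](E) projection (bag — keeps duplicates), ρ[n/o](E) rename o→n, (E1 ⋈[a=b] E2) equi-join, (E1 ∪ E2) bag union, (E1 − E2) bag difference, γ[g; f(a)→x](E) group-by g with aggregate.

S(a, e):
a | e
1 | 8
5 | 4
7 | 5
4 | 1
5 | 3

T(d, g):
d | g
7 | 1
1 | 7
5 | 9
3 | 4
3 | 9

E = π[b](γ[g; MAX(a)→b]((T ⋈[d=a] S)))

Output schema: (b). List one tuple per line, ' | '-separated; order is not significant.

Subexpression sizes:
  T → 5
  S → 5
  (T ⋈[d=a] S) → 4
  γ[g; MAX(a)→b]((T ⋈[d=a] S)) → 3
  π[b](γ[g; MAX(a)→b]((T ⋈[d=a] S))) → 3

== RESULT ==
b
1
5
7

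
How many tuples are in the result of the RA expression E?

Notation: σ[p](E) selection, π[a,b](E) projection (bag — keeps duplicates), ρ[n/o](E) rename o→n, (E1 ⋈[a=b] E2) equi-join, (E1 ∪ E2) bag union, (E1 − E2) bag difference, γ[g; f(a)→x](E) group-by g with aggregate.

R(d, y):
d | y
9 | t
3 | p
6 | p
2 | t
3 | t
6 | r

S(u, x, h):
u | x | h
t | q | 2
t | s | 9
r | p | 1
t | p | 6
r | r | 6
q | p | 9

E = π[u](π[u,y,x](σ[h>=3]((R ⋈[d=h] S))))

Per-node cardinality:
  R → 6
  S → 6
  (R ⋈[d=h] S) → 7
  σ[h>=3]((R ⋈[d=h] S)) → 6
  π[u,y,x](σ[h>=3]((R ⋈[d=h] S))) → 6
  π[u](π[u,y,x](σ[h>=3]((R ⋈[d=h] S)))) → 6

|E| = 6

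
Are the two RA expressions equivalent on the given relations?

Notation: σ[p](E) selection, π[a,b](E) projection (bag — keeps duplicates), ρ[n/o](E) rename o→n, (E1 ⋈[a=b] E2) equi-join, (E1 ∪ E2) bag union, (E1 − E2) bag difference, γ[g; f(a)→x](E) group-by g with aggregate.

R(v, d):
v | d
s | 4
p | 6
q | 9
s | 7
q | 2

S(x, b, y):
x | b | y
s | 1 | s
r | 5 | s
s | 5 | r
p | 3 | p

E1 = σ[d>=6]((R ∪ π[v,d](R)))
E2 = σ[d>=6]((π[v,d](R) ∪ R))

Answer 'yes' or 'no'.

E1 per-node cardinality:
  R → 5
  R → 5
  π[v,d](R) → 5
  (R ∪ π[v,d](R)) → 10
  σ[d>=6]((R ∪ π[v,d](R))) → 6
E2 per-node cardinality:
  R → 5
  π[v,d](R) → 5
  R → 5
  (π[v,d](R) ∪ R) → 10
  σ[d>=6]((π[v,d](R) ∪ R)) → 6

E1 and E2 produce the same multiset:
v | d
p | 6
p | 6
q | 9
q | 9
s | 7
s | 7

yes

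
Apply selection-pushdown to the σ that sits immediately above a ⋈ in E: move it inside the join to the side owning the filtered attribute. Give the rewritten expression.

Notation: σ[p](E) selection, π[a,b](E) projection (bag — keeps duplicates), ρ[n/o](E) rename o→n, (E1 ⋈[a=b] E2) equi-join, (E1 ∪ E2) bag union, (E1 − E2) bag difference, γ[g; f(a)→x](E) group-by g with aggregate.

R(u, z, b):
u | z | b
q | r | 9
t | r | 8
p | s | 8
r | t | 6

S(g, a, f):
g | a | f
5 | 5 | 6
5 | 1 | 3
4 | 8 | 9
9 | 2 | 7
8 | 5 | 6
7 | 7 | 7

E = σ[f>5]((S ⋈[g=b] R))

σ filters on f, owned by the left side.
E' = (σ[f>5](S) ⋈[g=b] R)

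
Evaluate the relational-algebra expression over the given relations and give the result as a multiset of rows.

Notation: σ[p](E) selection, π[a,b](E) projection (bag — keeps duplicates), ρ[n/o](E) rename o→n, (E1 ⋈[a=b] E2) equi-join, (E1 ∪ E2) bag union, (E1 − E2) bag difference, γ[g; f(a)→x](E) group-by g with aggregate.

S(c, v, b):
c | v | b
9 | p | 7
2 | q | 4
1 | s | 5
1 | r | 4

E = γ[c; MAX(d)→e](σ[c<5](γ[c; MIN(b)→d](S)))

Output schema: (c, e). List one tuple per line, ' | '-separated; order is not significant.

Per-node cardinality:
  S → 4
  γ[c; MIN(b)→d](S) → 3
  σ[c<5](γ[c; MIN(b)→d](S)) → 2
  γ[c; MAX(d)→e](σ[c<5](γ[c; MIN(b)→d](S))) → 2

== RESULT ==
c | e
1 | 4
2 | 4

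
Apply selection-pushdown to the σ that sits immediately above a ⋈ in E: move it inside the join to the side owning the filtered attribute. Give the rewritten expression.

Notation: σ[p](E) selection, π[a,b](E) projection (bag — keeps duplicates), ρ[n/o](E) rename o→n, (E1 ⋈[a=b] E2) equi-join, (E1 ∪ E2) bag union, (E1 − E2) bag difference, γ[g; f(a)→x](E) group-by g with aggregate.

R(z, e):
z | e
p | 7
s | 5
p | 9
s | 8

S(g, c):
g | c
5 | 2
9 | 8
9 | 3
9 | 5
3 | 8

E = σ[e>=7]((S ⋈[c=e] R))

σ filters on e, owned by the right side.
E' = (S ⋈[c=e] σ[e>=7](R))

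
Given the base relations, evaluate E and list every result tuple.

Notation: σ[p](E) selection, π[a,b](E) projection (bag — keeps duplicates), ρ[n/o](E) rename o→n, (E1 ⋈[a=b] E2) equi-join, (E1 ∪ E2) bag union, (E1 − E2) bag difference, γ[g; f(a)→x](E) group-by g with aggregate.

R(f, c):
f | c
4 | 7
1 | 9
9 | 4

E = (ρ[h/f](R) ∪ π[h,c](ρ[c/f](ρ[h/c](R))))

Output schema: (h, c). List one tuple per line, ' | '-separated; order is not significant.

Row counts bottom-up:
  R → 3
  ρ[h/f](R) → 3
  R → 3
  ρ[h/c](R) → 3
  ρ[c/f](ρ[h/c](R)) → 3
  π[h,c](ρ[c/f](ρ[h/c](R))) → 3
  (ρ[h/f](R) ∪ π[h,c](ρ[c/f](ρ[h/c](R)))) → 6

== RESULT ==
h | c
1 | 9
4 | 7
4 | 9
7 | 4
9 | 1
9 | 4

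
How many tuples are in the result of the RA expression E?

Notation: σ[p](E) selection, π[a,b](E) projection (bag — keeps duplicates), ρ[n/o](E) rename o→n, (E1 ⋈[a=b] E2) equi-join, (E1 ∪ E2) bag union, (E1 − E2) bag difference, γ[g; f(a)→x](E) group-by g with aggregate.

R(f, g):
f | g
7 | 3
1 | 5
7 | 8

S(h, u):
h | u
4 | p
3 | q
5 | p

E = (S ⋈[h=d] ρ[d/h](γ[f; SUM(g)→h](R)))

Stepwise |·|:
  S → 3
  R → 3
  γ[f; SUM(g)→h](R) → 2
  ρ[d/h](γ[f; SUM(g)→h](R)) → 2
  (S ⋈[h=d] ρ[d/h](γ[f; SUM(g)→h](R))) → 1

|E| = 1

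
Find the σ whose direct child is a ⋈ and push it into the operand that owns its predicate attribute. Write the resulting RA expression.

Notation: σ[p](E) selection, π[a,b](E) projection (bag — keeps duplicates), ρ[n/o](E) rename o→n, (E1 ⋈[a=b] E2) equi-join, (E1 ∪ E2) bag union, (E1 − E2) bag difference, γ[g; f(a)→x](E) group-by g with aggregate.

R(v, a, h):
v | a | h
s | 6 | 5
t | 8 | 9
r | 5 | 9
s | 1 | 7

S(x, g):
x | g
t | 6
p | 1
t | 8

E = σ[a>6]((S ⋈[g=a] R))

σ filters on a, owned by the right side.
E' = (S ⋈[g=a] σ[a>6](R))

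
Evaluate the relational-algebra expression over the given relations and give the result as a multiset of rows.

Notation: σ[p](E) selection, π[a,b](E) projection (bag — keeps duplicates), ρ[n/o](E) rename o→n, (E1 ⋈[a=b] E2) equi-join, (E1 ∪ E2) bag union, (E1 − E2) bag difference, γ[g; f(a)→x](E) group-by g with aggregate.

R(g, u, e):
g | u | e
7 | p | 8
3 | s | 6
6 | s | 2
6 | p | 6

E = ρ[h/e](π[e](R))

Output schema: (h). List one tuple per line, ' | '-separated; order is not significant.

Per-node cardinality:
  R → 4
  π[e](R) → 4
  ρ[h/e](π[e](R)) → 4

== RESULT ==
h
2
6
6
8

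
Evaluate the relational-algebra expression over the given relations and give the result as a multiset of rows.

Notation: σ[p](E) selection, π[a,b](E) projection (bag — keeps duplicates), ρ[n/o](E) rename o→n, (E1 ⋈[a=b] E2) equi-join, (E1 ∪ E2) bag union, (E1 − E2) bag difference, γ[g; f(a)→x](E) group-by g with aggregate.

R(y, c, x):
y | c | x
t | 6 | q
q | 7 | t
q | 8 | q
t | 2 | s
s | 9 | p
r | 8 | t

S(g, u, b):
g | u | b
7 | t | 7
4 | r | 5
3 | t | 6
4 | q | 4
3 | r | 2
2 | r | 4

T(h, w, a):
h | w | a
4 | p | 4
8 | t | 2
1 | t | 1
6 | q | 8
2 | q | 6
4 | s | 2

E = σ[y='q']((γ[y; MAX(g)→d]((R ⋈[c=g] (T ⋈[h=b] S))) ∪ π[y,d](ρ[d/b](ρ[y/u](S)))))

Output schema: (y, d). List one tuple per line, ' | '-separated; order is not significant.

Per-node cardinality:
  R → 6
  T → 6
  S → 6
  (T ⋈[h=b] S) → 6
  (R ⋈[c=g] (T ⋈[h=b] S)) → 2
  γ[y; MAX(g)→d]((R ⋈[c=g] (T ⋈[h=b] S))) → 1
  S → 6
  ρ[y/u](S) → 6
  ρ[d/b](ρ[y/u](S)) → 6
  π[y,d](ρ[d/b](ρ[y/u](S))) → 6
  (γ[y; MAX(g)→d]((R ⋈[c=g] (T ⋈[h=b] S))) ∪ π[y,d](ρ[d/b](ρ[y/u](S)))) → 7
  σ[y='q']((γ[y; MAX(g)→d]((R ⋈[c=g] (T ⋈[h=b] S))) ∪ π[y,d](ρ[d/b](ρ[y/u](S))))) → 1

== RESULT ==
y | d
q | 4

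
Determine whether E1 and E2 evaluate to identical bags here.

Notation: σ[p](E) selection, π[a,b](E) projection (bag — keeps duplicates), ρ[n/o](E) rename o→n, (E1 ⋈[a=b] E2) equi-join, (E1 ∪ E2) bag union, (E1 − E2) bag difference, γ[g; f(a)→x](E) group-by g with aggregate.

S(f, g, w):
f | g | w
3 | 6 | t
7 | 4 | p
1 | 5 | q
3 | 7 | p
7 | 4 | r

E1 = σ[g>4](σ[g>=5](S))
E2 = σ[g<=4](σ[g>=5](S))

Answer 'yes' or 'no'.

E1 row counts bottom-up:
  S → 5
  σ[g>=5](S) → 3
  σ[g>4](σ[g>=5](S)) → 3
E2 row counts bottom-up:
  S → 5
  σ[g>=5](S) → 3
  σ[g<=4](σ[g>=5](S)) → 0

E1 result:
f | g | w
1 | 5 | q
3 | 6 | t
3 | 7 | p
E2 result:
f | g | w
(0 rows)
Witness: (1, 5, 'q') appears 1× in E1 but 0× in E2.

no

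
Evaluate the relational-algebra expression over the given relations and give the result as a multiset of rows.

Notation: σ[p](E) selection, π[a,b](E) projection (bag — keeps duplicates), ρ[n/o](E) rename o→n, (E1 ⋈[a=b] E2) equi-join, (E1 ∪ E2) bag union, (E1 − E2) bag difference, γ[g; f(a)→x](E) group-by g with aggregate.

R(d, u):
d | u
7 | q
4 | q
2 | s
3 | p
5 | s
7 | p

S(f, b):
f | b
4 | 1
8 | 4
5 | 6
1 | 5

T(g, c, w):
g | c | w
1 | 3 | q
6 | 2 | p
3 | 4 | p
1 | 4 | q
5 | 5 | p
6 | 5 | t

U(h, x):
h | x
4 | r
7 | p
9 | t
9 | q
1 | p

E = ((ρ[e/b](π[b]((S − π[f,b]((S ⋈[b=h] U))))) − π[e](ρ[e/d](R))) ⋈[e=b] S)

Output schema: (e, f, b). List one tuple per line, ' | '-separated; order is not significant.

Subexpression sizes:
  S → 4
  S → 4
  U → 5
  (S ⋈[b=h] U) → 2
  π[f,b]((S ⋈[b=h] U)) → 2
  (S − π[f,b]((S ⋈[b=h] U))) → 2
  π[b]((S − π[f,b]((S ⋈[b=h] U)))) → 2
  ρ[e/b](π[b]((S − π[f,b]((S ⋈[b=h] U))))) → 2
  R → 6
  ρ[e/d](R) → 6
  π[e](ρ[e/d](R)) → 6
  (ρ[e/b](π[b]((S − π[f,b]((S ⋈[b=h] U))))) − π[e](ρ[e/d](R))) → 1
  S → 4
  ((ρ[e/b](π[b]((S − π[f,b]((S ⋈[b=h] U))))) − π[e](ρ[e/d](R))) ⋈[e=b] S) → 1

== RESULT ==
e | f | b
6 | 5 | 6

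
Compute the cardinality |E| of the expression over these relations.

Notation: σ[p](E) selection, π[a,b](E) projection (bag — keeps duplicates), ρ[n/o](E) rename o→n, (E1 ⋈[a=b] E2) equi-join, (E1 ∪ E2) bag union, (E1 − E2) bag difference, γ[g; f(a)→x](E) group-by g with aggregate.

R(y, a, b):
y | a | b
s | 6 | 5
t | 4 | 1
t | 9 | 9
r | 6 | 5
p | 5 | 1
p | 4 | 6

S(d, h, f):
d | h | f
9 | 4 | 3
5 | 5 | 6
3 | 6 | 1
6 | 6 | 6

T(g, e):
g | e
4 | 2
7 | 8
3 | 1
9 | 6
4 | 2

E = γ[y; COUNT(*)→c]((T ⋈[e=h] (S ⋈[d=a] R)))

Subexpression sizes:
  T → 5
  S → 4
  R → 6
  (S ⋈[d=a] R) → 4
  (T ⋈[e=h] (S ⋈[d=a] R)) → 2
  γ[y; COUNT(*)→c]((T ⋈[e=h] (S ⋈[d=a] R))) → 2

|E| = 2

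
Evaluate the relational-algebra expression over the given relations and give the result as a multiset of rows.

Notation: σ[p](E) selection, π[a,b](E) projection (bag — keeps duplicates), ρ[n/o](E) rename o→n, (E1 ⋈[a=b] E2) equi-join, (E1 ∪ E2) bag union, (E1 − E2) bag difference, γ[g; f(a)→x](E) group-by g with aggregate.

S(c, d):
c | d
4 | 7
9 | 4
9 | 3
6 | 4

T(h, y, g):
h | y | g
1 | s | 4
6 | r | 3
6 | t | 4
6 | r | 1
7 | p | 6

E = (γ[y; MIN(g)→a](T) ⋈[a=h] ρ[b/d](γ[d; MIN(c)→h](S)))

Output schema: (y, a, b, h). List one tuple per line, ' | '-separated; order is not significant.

Row counts bottom-up:
  T → 5
  γ[y; MIN(g)→a](T) → 4
  S → 4
  γ[d; MIN(c)→h](S) → 3
  ρ[b/d](γ[d; MIN(c)→h](S)) → 3
  (γ[y; MIN(g)→a](T) ⋈[a=h] ρ[b/d](γ[d; MIN(c)→h](S))) → 3

== RESULT ==
y | a | b | h
p | 6 | 4 | 6
s | 4 | 7 | 4
t | 4 | 7 | 4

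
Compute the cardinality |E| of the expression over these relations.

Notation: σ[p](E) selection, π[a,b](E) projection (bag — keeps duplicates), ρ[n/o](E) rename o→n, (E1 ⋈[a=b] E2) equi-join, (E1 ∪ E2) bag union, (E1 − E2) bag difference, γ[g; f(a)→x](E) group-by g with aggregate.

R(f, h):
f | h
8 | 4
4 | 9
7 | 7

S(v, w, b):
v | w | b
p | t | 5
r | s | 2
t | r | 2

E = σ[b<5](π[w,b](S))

Subexpression sizes:
  S → 3
  π[w,b](S) → 3
  σ[b<5](π[w,b](S)) → 2

|E| = 2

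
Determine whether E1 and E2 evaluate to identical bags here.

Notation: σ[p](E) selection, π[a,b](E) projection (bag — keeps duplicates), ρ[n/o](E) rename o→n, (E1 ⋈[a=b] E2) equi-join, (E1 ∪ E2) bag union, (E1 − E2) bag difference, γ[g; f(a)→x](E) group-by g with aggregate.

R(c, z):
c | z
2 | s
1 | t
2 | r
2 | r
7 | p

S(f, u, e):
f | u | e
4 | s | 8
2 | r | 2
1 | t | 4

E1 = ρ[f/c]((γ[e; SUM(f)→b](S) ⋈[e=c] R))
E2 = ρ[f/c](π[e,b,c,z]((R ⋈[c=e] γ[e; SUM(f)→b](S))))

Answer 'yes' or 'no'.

E1 row counts bottom-up:
  S → 3
  γ[e; SUM(f)→b](S) → 3
  R → 5
  (γ[e; SUM(f)→b](S) ⋈[e=c] R) → 3
  ρ[f/c]((γ[e; SUM(f)→b](S) ⋈[e=c] R)) → 3
E2 row counts bottom-up:
  R → 5
  S → 3
  γ[e; SUM(f)→b](S) → 3
  (R ⋈[c=e] γ[e; SUM(f)→b](S)) → 3
  π[e,b,c,z]((R ⋈[c=e] γ[e; SUM(f)→b](S))) → 3
  ρ[f/c](π[e,b,c,z]((R ⋈[c=e] γ[e; SUM(f)→b](S)))) → 3

E1 and E2 produce the same multiset:
e | b | f | z
2 | 2 | 2 | r
2 | 2 | 2 | r
2 | 2 | 2 | s

yes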